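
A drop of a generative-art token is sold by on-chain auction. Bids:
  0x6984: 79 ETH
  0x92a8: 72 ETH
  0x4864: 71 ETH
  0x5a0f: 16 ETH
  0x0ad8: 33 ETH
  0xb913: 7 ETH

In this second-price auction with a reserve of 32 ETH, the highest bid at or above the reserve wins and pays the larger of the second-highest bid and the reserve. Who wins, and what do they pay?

0x6984 pays 72 ETH

Sorting bids: 79 (0x6984) > 72 (0x92a8) > 71 (0x4864) > 33 (0x0ad8) > 16 (0x5a0f) > 7 (0xb913)
0x6984 has the top bid at or above the reserve (79 ETH).
Second-highest bid 72 ETH exceeds the reserve 32 ETH → payment 72 ETH.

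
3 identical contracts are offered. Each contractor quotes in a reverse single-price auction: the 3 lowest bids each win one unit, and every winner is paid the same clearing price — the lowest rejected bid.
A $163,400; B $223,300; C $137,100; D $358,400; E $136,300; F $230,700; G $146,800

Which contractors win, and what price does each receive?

Sorting: 136,300 (E), 137,100 (C), 146,800 (G), 163,400 (A), 223,300 (B), …
Lowest 3: E, C, G.
Lowest unsuccessful bid: $163,400 → clearing price.

E, C, G; each is paid $163,400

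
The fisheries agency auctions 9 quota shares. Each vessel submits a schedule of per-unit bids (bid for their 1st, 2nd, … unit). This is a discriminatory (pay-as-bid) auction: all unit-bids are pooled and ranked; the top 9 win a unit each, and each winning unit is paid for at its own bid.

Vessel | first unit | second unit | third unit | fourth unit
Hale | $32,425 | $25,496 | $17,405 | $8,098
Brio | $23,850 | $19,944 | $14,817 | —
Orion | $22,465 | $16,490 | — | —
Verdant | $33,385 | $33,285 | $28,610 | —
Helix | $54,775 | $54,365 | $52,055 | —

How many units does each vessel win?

Merging the schedules and taking the best 9: 54,775 (Helix-1), 54,365 (Helix-2), 52,055 (Helix-3), 33,385 (Verdant-1), 33,285 (Verdant-2), 32,425 (Hale-1), 28,610 (Verdant-3), 25,496 (Hale-2), 23,850 (Brio-1)
Next rejected bid: $22,465 (not a price — pay-as-bid).
Allocation: Brio 1, Hale 2, Helix 3, Verdant 3.

Brio 1, Hale 2, Helix 3, Verdant 3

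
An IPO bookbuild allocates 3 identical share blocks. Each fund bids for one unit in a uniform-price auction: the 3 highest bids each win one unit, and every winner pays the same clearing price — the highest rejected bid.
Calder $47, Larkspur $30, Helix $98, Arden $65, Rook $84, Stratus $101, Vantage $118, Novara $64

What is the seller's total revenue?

Total revenue: $252

Ordering the bids: 118 (Vantage), 101 (Stratus), 98 (Helix), 84 (Rook), 65 (Arden), …
Top 3: Vantage, Stratus, Helix.
First losing bid is Rook's $84, which sets the uniform price.
Total revenue = 3 × $84 = $252.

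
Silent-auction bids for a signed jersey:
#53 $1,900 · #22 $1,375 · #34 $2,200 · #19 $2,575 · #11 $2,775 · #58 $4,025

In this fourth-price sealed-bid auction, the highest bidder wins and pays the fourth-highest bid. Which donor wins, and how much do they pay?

#58 pays $2,200

Sorting bids: 4,025 (#58) > 2,775 (#11) > 2,575 (#19) > 2,200 (#34) > 1,900 (#53) > 1,375 (#22)
#58 wins; payment is bid #4 in the ranking = $2,200.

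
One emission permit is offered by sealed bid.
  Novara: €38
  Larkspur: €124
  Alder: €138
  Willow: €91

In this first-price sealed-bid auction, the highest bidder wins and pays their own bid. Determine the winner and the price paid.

Alder pays €138

Sorting bids: 138 (Alder) > 124 (Larkspur) > 91 (Willow) > 38 (Novara)
Alder has the highest bid and pays exactly that: €138.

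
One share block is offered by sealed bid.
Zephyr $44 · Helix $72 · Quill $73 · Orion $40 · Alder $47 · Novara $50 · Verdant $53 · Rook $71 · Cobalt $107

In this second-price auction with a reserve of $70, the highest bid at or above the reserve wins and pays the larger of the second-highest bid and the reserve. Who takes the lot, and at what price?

Cobalt pays $73

Sorting bids: 107 (Cobalt) > 73 (Quill) > 72 (Helix) > 71 (Rook) > 53 (Verdant) > 50 (Novara) > …
Highest eligible bid: Cobalt at $107.
Second-highest bid $73 exceeds the reserve $70 → payment $73.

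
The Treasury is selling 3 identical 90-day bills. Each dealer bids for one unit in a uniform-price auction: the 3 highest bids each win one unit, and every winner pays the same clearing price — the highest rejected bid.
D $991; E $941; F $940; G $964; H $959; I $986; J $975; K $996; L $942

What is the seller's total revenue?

Sorting: 996 (K), 991 (D), 986 (I), 975 (J), 964 (G), …
The 3 highest are K, D, I.
Clearing price = highest rejected bid = $975.
Total revenue = 3 × $975 = $2,925.

Total revenue: $2,925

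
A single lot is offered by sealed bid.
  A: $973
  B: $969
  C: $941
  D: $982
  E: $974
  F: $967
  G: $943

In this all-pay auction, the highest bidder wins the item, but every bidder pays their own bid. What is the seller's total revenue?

Bids ranked: 982 (D) > 974 (E) > 973 (A) > 969 (B) > 967 (F) > 943 (G) > …
Every bidder forfeits their bid regardless of winning.
Revenue = 973 + 969 + 941 + 982 + 974 + 967 + 943 = $6,749.

Total revenue: $6,749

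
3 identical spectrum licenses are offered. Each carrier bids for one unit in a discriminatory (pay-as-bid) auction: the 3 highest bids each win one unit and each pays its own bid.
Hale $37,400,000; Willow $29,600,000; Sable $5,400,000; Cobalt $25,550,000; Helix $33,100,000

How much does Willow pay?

Willow pays $29,600,000

Bids ranked high→low: 37,400,000 (Hale), 33,100,000 (Helix), 29,600,000 (Willow), 25,550,000 (Cobalt), 5,400,000 (Sable)
Winners (3 units): Hale, Helix, Willow.
Willow wins → own bid $29,600,000.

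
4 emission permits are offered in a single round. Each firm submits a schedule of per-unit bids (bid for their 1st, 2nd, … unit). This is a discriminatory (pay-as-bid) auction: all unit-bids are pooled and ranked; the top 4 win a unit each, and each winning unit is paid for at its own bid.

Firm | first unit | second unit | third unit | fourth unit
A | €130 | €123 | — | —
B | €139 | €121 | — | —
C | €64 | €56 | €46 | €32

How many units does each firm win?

A 2, B 2

Pooled unit-bids ranked (top 4): 139 (B-1), 130 (A-1), 123 (A-2), 121 (B-2)
Next rejected bid: €64 (not a price — pay-as-bid).
Allocation: A 2, B 2.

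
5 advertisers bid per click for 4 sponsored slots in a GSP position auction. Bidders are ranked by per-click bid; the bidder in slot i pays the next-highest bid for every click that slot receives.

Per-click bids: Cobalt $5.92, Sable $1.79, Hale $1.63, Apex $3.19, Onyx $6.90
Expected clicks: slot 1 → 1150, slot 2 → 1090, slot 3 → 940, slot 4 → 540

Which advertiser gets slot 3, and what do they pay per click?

Apex; $1.79 per click

Ranked by bid: $6.90 (Onyx) > $5.92 (Cobalt) > $3.19 (Apex) > $1.79 (Sable) > $1.63 (Hale)
Slot 3 goes to the third-ranked bidder, Apex, who pays the next bid down: $1.79/click.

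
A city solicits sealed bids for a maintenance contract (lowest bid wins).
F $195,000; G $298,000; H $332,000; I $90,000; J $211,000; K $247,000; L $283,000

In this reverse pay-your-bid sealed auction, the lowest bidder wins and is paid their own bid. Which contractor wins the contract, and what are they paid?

Bids in order: 90,000 (I) < 195,000 (F) < 211,000 (J) < 247,000 (K) < 283,000 (L) < 298,000 (G) < …
I is lowest → is paid own bid, $90,000.

I is paid $90,000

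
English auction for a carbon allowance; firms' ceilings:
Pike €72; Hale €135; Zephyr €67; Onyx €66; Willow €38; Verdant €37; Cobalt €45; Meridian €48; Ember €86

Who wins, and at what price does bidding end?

Rule: the price rises until one bidder remains; the winner pays the price at which the last rival dropped out.
Limits in order: 135 (Hale) > 86 (Ember) > 72 (Pike) > 67 (Zephyr) > 66 (Onyx) > 48 (Meridian) > …
Once the price passes €86, only Hale is left; the hammer falls at Ember's limit of €86.

Hale wins at €86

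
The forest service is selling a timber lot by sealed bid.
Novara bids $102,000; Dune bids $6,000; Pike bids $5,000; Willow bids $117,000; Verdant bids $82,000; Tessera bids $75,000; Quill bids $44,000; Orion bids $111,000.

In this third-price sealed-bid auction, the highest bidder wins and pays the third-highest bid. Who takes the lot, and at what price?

Rule: the highest bidder wins and pays the third-highest bid.
Bids in order: 117,000 (Willow) > 111,000 (Orion) > 102,000 (Novara) > 82,000 (Verdant) > 75,000 (Tessera) > 44,000 (Quill) > …
Willow wins; payment is bid #3 in the ranking = $102,000.

Willow pays $102,000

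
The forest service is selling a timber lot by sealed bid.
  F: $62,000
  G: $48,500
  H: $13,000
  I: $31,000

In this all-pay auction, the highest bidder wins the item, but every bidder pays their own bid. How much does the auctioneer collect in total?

Total revenue: $154,500

Sorting bids: 62,000 (F) > 48,500 (G) > 31,000 (I) > 13,000 (H)
F wins with the top bid; all bids are sunk regardless.
Every bidder forfeits their bid regardless of winning.
Revenue = 62,000 + 48,500 + 13,000 + 31,000 = $154,500.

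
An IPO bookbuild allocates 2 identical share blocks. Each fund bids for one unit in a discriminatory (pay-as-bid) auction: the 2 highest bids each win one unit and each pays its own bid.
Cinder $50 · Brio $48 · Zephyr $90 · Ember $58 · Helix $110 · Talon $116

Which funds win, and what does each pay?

Bids ranked high→low: 116 (Talon), 110 (Helix), 90 (Zephyr), 58 (Ember), …
Winners (2 units): Talon, Helix.
Each winner pays its own bid: Talon $116, Helix $110.

Talon $116, Helix $110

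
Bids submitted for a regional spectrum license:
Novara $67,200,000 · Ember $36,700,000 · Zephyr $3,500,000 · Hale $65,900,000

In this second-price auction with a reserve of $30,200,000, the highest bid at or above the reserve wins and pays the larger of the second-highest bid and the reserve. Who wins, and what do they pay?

Bids ranked: 67,200,000 (Novara) > 65,900,000 (Hale) > 36,700,000 (Ember) > 3,500,000 (Zephyr)
Highest eligible bid: Novara at $67,200,000.
Second-highest bid $65,900,000 exceeds the reserve $30,200,000 → payment $65,900,000.

Novara pays $65,900,000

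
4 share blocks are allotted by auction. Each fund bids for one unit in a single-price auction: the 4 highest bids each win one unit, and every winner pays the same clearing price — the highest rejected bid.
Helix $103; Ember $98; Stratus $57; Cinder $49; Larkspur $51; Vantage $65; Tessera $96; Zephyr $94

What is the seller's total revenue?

Bids ranked high→low: 103 (Helix), 98 (Ember), 96 (Tessera), 94 (Zephyr), 65 (Vantage), 57 (Stratus), …
Top 4: Helix, Ember, Tessera, Zephyr.
First losing bid is Vantage's $65, which sets the uniform price.
Total revenue = 4 × $65 = $260.

Total revenue: $260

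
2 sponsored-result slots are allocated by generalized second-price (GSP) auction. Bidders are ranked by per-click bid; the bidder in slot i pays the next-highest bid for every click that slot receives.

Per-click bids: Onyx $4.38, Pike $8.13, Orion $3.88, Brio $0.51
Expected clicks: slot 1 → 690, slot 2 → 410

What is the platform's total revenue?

Total revenue: $4613.00

Sorting advertisers: $8.13 (Pike) > $4.38 (Onyx) > $3.88 (Orion) > …
Slot 1: Pike pays $4.38 × 690 = $3022.20
Slot 2: Onyx pays $3.88 × 410 = $1590.80
Total = $4613.00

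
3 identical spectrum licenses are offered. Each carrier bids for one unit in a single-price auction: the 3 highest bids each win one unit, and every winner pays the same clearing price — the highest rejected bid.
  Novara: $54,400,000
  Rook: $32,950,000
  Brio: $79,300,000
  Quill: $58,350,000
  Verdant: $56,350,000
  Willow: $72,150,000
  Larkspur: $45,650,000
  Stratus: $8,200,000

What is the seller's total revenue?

Total revenue: $169,050,000

Sorting: 79,300,000 (Brio), 72,150,000 (Willow), 58,350,000 (Quill), 56,350,000 (Verdant), 54,400,000 (Novara), …
The 3 highest are Brio, Willow, Quill.
Clearing price = highest rejected bid = $56,350,000.
Total revenue = 3 × $56,350,000 = $169,050,000.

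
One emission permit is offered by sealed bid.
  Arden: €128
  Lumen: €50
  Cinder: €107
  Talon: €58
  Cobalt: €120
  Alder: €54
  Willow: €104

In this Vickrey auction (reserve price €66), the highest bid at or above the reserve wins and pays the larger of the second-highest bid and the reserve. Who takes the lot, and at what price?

Arden pays €120

Rule: the highest bid at or above the reserve wins and pays the larger of the second-highest bid and the reserve.
Sorting bids: 128 (Arden) > 120 (Cobalt) > 107 (Cinder) > 104 (Willow) > 58 (Talon) > 54 (Alder) > …
Highest eligible bid: Arden at €128.
max(second-highest €120, reserve €66) = €120; the reserve does not bind.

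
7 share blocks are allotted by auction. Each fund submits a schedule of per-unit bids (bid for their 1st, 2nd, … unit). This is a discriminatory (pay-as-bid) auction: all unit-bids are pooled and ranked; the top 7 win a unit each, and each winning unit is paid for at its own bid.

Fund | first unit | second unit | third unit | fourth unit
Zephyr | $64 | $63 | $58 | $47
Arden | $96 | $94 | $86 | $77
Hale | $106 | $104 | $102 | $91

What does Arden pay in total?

All unit-bids, highest first — top 7: 106 (Hale-1), 104 (Hale-2), 102 (Hale-3), 96 (Arden-1), 94 (Arden-2), 91 (Hale-4), 86 (Arden-3)
Next rejected bid: $77 (not a price — pay-as-bid).
Arden's winning unit-bids: 96 + 94 + 86 = $276.

Arden pays $276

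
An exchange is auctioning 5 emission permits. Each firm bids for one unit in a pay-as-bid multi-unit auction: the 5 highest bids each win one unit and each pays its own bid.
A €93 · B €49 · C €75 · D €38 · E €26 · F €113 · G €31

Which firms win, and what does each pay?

F €113, A €93, C €75, B €49, D €38

Ordering the bids: 113 (F), 93 (A), 75 (C), 49 (B), 38 (D), 31 (G), 26 (E)
Top 5: F, A, C, B, D.
Each winner pays its own bid: F €113, A €93, C €75, B €49, D €38.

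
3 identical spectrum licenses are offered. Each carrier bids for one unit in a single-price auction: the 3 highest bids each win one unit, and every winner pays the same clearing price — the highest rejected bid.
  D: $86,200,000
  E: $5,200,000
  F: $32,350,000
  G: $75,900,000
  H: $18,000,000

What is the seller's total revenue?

Total revenue: $54,000,000

Bids ranked high→low: 86,200,000 (D), 75,900,000 (G), 32,350,000 (F), 18,000,000 (H), 5,200,000 (E)
Winners (3 units): D, G, F.
First losing bid is H's $18,000,000, which sets the uniform price.
Total revenue = 3 × $18,000,000 = $54,000,000.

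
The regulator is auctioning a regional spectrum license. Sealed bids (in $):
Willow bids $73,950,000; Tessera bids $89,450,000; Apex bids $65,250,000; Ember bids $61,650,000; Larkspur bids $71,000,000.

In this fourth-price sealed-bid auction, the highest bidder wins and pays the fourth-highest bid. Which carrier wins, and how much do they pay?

Tessera pays $65,250,000

Bids in order: 89,450,000 (Tessera) > 73,950,000 (Willow) > 71,000,000 (Larkspur) > 65,250,000 (Apex) > 61,650,000 (Ember)
Tessera wins; payment is bid #4 in the ranking = $65,250,000.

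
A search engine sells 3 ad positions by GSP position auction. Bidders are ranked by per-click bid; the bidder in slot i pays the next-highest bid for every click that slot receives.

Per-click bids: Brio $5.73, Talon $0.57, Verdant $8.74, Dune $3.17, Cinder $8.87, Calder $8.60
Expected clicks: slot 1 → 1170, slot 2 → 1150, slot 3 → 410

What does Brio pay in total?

Ranked by bid: $8.87 (Cinder) > $8.74 (Verdant) > $8.60 (Calder) > $5.73 (Brio) > …
Brio ranks below slot 3 → no slot, pays nothing.

Brio pays $0.00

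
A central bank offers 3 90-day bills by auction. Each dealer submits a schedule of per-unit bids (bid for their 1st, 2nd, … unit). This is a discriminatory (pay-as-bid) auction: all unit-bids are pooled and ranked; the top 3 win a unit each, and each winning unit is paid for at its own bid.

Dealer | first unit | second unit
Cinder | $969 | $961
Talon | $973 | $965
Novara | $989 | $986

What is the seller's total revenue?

Merging the schedules and taking the best 3: 989 (Novara-1), 986 (Novara-2), 973 (Talon-1)
Next rejected bid: $969 (not a price — pay-as-bid).
Each winning unit pays its own bid.
Revenue = 989 + 986 + 973 = $2,948.

Total revenue: $2,948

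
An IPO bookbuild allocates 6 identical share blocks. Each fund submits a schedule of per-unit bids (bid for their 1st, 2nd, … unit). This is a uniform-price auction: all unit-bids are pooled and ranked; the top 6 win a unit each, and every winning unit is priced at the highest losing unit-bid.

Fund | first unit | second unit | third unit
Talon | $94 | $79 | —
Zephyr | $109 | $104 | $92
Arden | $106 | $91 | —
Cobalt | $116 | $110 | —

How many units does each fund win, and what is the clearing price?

Merging the schedules and taking the best 6: 116 (Cobalt-1), 110 (Cobalt-2), 109 (Zephyr-1), 106 (Arden-1), 104 (Zephyr-2), 94 (Talon-1)
Highest rejected unit-bid = $92.
Allocation: Arden 1, Cobalt 2, Talon 1, Zephyr 2.

Arden 1, Cobalt 2, Talon 1, Zephyr 2; clearing price $92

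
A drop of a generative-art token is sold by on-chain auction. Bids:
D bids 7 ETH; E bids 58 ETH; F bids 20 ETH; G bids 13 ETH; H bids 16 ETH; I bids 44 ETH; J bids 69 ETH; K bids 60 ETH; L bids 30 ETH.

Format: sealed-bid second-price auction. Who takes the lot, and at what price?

J pays 60 ETH

Sorting bids: 69 (J) > 60 (K) > 58 (E) > 44 (I) > 30 (L) > 20 (F) > …
Second-price: J pays K's bid of 60 ETH.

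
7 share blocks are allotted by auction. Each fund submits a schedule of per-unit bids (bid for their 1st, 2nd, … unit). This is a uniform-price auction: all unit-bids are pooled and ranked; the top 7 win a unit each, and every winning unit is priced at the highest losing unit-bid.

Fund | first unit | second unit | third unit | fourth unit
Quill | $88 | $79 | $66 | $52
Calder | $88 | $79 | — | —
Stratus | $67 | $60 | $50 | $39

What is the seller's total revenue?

Total revenue: $364

Merging the schedules and taking the best 7: 88 (Quill-1), 88 (Calder-1), 79 (Quill-2), 79 (Calder-2), 67 (Stratus-1), 66 (Quill-3), 60 (Stratus-2)
The (k+1)-th unit-bid is $52.
Allocation: Calder 2, Quill 3, Stratus 2. Every unit priced at $52.
Revenue = 7 × 52 = $364.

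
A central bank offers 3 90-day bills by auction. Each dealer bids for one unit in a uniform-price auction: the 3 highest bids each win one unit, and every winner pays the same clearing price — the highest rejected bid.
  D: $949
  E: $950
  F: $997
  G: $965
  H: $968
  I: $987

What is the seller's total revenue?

Bids ranked high→low: 997 (F), 987 (I), 968 (H), 965 (G), 950 (E), …
Winners (3 units): F, I, H.
First losing bid is G's $965, which sets the uniform price.
Total revenue = 3 × $965 = $2,895.

Total revenue: $2,895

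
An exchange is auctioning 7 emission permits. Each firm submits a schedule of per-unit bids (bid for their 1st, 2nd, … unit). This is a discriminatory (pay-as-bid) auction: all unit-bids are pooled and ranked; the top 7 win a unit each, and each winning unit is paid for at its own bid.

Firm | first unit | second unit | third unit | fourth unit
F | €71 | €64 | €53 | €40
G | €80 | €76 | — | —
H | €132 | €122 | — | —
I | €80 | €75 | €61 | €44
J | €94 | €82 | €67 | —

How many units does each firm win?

Pooled unit-bids ranked (top 7): 132 (H-1), 122 (H-2), 94 (J-1), 82 (J-2), 80 (G-1), 80 (I-1), 76 (G-2)
Next rejected bid: €75 (not a price — pay-as-bid).
Allocation: G 2, H 2, I 1, J 2.

G 2, H 2, I 1, J 2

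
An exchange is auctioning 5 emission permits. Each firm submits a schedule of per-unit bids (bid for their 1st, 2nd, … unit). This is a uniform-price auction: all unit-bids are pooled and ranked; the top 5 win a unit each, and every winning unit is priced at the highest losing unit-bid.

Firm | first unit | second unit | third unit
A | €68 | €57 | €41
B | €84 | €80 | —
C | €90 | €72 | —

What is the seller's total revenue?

All unit-bids, highest first — top 5: 90 (C-1), 84 (B-1), 80 (B-2), 72 (C-2), 68 (A-1)
The (k+1)-th unit-bid is €57.
Allocation: A 1, B 2, C 2. Every unit priced at €57.
Revenue = 5 × 57 = €285.

Total revenue: €285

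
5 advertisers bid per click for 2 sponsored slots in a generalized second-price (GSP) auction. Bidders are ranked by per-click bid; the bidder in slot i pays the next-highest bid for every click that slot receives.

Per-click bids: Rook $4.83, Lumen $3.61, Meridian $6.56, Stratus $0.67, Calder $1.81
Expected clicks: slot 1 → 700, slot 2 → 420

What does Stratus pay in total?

Sorting advertisers: $6.56 (Meridian) > $4.83 (Rook) > $3.61 (Lumen) > …
Stratus ranks below slot 2 → no slot, pays nothing.

Stratus pays $0.00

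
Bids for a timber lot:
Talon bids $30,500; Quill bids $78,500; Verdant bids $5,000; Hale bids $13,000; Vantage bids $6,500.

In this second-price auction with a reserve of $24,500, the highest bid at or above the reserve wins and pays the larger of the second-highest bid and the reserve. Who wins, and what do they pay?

Quill pays $30,500

Bids ranked: 78,500 (Quill) > 30,500 (Talon) > 13,000 (Hale) > 6,500 (Vantage) > 5,000 (Verdant)
Highest eligible bid: Quill at $78,500.
max(second-highest $30,500, reserve $24,500) = $30,500; the reserve does not bind.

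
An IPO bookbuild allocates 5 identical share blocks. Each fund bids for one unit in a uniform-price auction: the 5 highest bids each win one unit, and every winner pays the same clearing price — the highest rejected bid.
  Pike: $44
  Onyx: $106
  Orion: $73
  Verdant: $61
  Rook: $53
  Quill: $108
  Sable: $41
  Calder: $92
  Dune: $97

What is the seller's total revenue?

Total revenue: $305

Bids ranked high→low: 108 (Quill), 106 (Onyx), 97 (Dune), 92 (Calder), 73 (Orion), 61 (Verdant), 53 (Rook), …
Top 5: Quill, Onyx, Dune, Calder, Orion.
First losing bid is Verdant's $61, which sets the uniform price.
Total revenue = 5 × $61 = $305.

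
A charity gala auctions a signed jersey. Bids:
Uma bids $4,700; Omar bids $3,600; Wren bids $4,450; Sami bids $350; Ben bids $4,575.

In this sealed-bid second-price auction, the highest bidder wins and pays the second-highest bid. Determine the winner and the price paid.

Uma pays $4,575

Sorting bids: 4,700 (Uma) > 4,575 (Ben) > 4,450 (Wren) > 3,600 (Omar) > 350 (Sami)
Uma is highest; pays the second-highest bid, $4,575.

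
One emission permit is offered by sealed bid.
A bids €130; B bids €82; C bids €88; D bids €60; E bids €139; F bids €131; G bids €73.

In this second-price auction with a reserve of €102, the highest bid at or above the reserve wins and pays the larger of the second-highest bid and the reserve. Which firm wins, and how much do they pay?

Rule: the highest bid at or above the reserve wins and pays the larger of the second-highest bid and the reserve.
Bids ranked: 139 (E) > 131 (F) > 130 (A) > 88 (C) > 82 (B) > 73 (G) > …
Highest eligible bid: E at €139.
Second-highest bid €131 exceeds the reserve €102 → payment €131.

E pays €131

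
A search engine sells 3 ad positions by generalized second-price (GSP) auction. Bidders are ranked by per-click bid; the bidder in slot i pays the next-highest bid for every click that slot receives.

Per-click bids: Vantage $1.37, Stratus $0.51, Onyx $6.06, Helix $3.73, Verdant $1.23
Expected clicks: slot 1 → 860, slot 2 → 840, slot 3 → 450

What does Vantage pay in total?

Ranked by bid: $6.06 (Onyx) > $3.73 (Helix) > $1.37 (Vantage) > $1.23 (Verdant) > …
Vantage holds slot 3 → pays next bid $1.23 × 450 clicks = $553.50.

Vantage pays $553.50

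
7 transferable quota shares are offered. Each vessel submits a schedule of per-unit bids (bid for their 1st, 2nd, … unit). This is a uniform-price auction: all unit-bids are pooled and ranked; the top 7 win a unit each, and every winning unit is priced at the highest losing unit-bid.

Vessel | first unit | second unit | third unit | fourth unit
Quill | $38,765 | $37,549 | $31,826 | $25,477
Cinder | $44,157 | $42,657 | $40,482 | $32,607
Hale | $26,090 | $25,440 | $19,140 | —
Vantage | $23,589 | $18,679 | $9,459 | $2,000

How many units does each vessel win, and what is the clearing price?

Merging the schedules and taking the best 7: 44,157 (Cinder-1), 42,657 (Cinder-2), 40,482 (Cinder-3), 38,765 (Quill-1), 37,549 (Quill-2), 32,607 (Cinder-4), 31,826 (Quill-3)
Highest rejected unit-bid = $26,090.
Allocation: Cinder 4, Quill 3.

Cinder 4, Quill 3; clearing price $26,090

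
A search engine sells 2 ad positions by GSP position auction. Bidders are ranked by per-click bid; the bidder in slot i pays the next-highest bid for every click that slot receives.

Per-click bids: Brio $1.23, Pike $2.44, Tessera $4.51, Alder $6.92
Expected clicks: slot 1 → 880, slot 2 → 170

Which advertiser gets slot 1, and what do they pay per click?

Alder; $4.51 per click

Per-click bids in order: $6.92 (Alder) > $4.51 (Tessera) > $2.44 (Pike) > …
Slot 1 goes to the first-ranked bidder, Alder, who pays the next bid down: $4.51/click.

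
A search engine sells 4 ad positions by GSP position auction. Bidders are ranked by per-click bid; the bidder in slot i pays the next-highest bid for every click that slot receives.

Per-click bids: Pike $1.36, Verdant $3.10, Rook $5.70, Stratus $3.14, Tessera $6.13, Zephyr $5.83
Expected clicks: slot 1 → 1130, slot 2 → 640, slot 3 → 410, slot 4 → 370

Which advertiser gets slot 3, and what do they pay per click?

Rook; $3.14 per click

Per-click bids in order: $6.13 (Tessera) > $5.83 (Zephyr) > $5.70 (Rook) > $3.14 (Stratus) > $3.10 (Verdant) > …
Slot 3 goes to the third-ranked bidder, Rook, who pays the next bid down: $3.14/click.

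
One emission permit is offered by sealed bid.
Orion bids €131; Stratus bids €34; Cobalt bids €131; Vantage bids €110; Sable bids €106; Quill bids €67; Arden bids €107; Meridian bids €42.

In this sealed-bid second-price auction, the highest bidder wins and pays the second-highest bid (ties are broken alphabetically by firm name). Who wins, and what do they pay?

Cobalt pays €131

Sealed-bid second-price auction: the highest bidder wins and pays the second-highest bid.
Bids in order: 131 (Cobalt) > 131 (Orion) > 110 (Vantage) > 107 (Arden) > 106 (Sable) > 67 (Quill) > …
Cobalt and Orion tie at €131; tie-break gives it to Cobalt.
Second-price: Cobalt pays Orion's bid of €131.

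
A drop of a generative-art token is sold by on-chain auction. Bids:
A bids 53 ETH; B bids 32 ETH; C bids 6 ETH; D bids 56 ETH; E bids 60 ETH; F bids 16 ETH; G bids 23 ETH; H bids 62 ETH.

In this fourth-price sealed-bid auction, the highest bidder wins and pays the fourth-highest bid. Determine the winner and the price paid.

Fourth-price sealed-bid auction: the highest bidder wins and pays the fourth-highest bid.
Sorting bids: 62 (H) > 60 (E) > 56 (D) > 53 (A) > 32 (B) > 23 (G) > …
H wins; payment is bid #4 in the ranking = 53 ETH.

H pays 53 ETH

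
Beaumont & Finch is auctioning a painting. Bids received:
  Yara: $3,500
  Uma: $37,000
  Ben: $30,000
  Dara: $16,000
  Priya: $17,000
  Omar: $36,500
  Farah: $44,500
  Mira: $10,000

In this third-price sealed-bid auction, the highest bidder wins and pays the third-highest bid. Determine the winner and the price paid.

Third-price sealed-bid auction: the highest bidder wins and pays the third-highest bid.
Bids ranked: 44,500 (Farah) > 37,000 (Uma) > 36,500 (Omar) > 30,000 (Ben) > 17,000 (Priya) > 16,000 (Dara) > …
Farah wins; payment is bid #3 in the ranking = $36,500.

Farah pays $36,500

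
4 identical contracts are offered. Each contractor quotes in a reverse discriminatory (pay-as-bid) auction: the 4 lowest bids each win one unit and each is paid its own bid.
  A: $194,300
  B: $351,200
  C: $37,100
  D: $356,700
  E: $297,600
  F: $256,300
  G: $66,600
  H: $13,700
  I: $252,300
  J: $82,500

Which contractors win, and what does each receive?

Bids ranked low→high: 13,700 (H), 37,100 (C), 66,600 (G), 82,500 (J), 194,300 (A), 252,300 (I), …
The 4 lowest are H, C, G, J.
Each winner is paid its own bid: H $13,700, C $37,100, G $66,600, J $82,500.

H $13,700, C $37,100, G $66,600, J $82,500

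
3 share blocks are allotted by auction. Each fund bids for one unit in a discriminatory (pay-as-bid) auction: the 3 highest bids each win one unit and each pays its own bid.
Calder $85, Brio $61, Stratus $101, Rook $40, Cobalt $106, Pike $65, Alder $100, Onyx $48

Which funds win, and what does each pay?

Cobalt $106, Stratus $101, Alder $100

Bids ranked high→low: 106 (Cobalt), 101 (Stratus), 100 (Alder), 85 (Calder), 65 (Pike), …
The 3 highest are Cobalt, Stratus, Alder.
Each winner pays its own bid: Cobalt $106, Stratus $101, Alder $100.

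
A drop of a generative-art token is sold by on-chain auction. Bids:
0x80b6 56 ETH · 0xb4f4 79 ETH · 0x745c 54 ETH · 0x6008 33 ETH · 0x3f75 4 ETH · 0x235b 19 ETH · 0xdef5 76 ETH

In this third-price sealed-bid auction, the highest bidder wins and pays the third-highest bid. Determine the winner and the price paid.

Sorting bids: 79 (0xb4f4) > 76 (0xdef5) > 56 (0x80b6) > 54 (0x745c) > 33 (0x6008) > 19 (0x235b) > …
0xb4f4 wins; payment is bid #3 in the ranking = 56 ETH.

0xb4f4 pays 56 ETH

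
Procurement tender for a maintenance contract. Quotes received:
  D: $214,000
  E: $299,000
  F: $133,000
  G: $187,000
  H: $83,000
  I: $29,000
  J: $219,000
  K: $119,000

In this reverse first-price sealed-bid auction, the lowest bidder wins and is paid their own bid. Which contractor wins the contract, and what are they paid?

Reverse first-price sealed-bid auction: the lowest bidder wins and is paid their own bid.
Bids ranked: 29,000 (I) < 83,000 (H) < 119,000 (K) < 133,000 (F) < 187,000 (G) < 214,000 (D) < …
I is lowest → is paid own bid, $29,000.

I is paid $29,000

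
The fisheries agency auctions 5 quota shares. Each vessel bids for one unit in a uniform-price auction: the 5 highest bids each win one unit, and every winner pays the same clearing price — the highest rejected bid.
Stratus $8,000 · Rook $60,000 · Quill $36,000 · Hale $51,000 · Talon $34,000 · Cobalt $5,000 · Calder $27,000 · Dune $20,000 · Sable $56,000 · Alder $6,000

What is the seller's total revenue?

Ordering the bids: 60,000 (Rook), 56,000 (Sable), 51,000 (Hale), 36,000 (Quill), 34,000 (Talon), 27,000 (Calder), 20,000 (Dune), …
Top 5: Rook, Sable, Hale, Quill, Talon.
Highest unsuccessful bid: $27,000 → clearing price.
Total revenue = 5 × $27,000 = $135,000.

Total revenue: $135,000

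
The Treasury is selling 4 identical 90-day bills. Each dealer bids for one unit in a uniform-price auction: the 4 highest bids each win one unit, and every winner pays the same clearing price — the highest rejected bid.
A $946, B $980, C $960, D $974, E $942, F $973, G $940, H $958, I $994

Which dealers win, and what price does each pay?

Sorting: 994 (I), 980 (B), 974 (D), 973 (F), 960 (C), 958 (H), …
The 4 highest are I, B, D, F.
Highest unsuccessful bid: $960 → clearing price.

I, B, D, F; each pays $960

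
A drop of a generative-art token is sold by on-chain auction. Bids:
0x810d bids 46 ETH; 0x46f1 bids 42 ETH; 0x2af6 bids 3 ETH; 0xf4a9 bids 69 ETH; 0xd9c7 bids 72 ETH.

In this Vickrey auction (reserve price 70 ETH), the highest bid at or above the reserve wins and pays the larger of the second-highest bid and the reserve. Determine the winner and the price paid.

Sorting bids: 72 (0xd9c7) > 69 (0xf4a9) > 46 (0x810d) > 42 (0x46f1) > 3 (0x2af6)
Highest eligible bid: 0xd9c7 at 72 ETH.
max(second-highest 69 ETH, reserve 70 ETH) = 70 ETH.

0xd9c7 pays 70 ETH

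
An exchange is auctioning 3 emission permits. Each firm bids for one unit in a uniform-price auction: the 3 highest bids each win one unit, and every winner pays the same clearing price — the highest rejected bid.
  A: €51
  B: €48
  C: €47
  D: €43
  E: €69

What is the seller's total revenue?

Bids ranked high→low: 69 (E), 51 (A), 48 (B), 47 (C), 43 (D)
The 3 highest are E, A, B.
Highest unsuccessful bid: €47 → clearing price.
Total revenue = 3 × €47 = €141.

Total revenue: €141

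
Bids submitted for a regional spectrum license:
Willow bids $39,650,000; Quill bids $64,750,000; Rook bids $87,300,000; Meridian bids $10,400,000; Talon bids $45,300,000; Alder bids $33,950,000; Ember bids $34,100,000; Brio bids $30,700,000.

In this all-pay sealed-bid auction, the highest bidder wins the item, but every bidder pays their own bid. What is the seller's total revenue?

Total revenue: $346,150,000

All-pay sealed-bid auction: the highest bidder wins the item, but every bidder pays their own bid.
Sorting bids: 87,300,000 (Rook) > 64,750,000 (Quill) > 45,300,000 (Talon) > 39,650,000 (Willow) > 34,100,000 (Ember) > 33,950,000 (Alder) > …
Rook wins with the top bid; all bids are sunk regardless.
Every bidder forfeits their bid regardless of winning.
Revenue = 39,650,000 + 64,750,000 + 87,300,000 + 10,400,000 + 45,300,000 + 33,950,000 + 34,100,000 + 30,700,000 = $346,150,000.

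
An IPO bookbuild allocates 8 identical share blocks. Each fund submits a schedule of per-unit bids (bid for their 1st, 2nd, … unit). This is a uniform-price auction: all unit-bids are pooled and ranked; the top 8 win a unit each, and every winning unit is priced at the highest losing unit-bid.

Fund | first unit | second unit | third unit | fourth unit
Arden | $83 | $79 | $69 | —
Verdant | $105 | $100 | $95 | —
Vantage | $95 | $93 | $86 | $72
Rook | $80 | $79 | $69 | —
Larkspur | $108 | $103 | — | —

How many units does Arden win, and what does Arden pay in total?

Arden: 0 units, pays $0

Pooled unit-bids ranked (top 8): 108 (Larkspur-1), 105 (Verdant-1), 103 (Larkspur-2), 100 (Verdant-2), 95 (Verdant-3), 95 (Vantage-1), 93 (Vantage-2), 86 (Vantage-3)
The (k+1)-th unit-bid is $83.
Arden wins 0 unit(s) at $83 each.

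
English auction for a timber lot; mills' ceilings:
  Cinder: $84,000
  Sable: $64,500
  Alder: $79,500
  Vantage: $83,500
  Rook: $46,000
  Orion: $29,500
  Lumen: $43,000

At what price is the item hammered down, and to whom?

Cinder wins at $83,500

Limits ranked: 84,000 (Cinder) > 83,500 (Vantage) > 79,500 (Alder) > 64,500 (Sable) > 46,000 (Rook) > 43,000 (Lumen) > …
Bidding ends when Vantage exits at $83,500; Cinder takes it.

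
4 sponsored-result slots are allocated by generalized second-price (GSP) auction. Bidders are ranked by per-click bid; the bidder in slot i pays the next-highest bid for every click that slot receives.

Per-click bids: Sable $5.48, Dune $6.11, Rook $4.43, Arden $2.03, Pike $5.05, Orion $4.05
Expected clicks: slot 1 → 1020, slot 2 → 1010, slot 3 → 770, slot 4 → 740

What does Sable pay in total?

Sable pays $5100.50

Per-click bids in order: $6.11 (Dune) > $5.48 (Sable) > $5.05 (Pike) > $4.43 (Rook) > $4.05 (Orion) > …
Sable holds slot 2 → pays next bid $5.05 × 1010 clicks = $5100.50.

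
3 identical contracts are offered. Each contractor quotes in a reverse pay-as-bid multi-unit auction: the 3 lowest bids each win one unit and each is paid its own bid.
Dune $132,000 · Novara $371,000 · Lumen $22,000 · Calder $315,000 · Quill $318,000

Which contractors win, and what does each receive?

Sorting: 22,000 (Lumen), 132,000 (Dune), 315,000 (Calder), 318,000 (Quill), 371,000 (Novara)
Lowest 3: Lumen, Dune, Calder.
Each winner is paid its own bid: Lumen $22,000, Dune $132,000, Calder $315,000.

Lumen $22,000, Dune $132,000, Calder $315,000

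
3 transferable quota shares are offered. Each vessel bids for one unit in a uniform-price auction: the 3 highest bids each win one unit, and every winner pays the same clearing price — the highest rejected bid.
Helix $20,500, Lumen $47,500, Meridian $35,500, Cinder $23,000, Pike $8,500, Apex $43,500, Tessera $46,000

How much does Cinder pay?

Sorting: 47,500 (Lumen), 46,000 (Tessera), 43,500 (Apex), 35,500 (Meridian), 23,000 (Cinder), …
The 3 highest are Lumen, Tessera, Apex.
Highest unsuccessful bid: $35,500 → clearing price.
Cinder does not win → pays $0.

Cinder pays $0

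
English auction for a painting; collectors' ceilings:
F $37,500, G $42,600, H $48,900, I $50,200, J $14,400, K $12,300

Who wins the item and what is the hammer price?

Limits in order: 50,200 (I) > 48,900 (H) > 42,600 (G) > 37,500 (F) > 14,400 (J) > 12,300 (K)
Bidding ends when H exits at $48,900; I takes it.

I wins at $48,900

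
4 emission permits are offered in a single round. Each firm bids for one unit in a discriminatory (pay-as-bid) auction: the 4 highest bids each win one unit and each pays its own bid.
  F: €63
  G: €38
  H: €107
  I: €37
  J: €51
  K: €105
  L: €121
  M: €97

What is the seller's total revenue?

Bids ranked high→low: 121 (L), 107 (H), 105 (K), 97 (M), 63 (F), 51 (J), …
The 4 highest are L, H, K, M.
Total revenue = 121 + 107 + 105 + 97 = €430.

Total revenue: €430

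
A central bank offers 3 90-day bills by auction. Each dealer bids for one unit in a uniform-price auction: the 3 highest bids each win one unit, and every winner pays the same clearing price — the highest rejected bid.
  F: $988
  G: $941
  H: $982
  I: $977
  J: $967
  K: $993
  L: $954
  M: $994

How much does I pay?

I pays $0

Bids ranked high→low: 994 (M), 993 (K), 988 (F), 982 (H), 977 (I), …
Top 3: M, K, F.
First losing bid is H's $982, which sets the uniform price.
I does not win → pays $0.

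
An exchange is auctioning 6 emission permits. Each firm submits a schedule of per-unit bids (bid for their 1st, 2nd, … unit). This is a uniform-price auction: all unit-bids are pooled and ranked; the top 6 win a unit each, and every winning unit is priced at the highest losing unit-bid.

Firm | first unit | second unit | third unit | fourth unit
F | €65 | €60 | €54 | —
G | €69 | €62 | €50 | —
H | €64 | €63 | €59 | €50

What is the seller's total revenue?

All unit-bids, highest first — top 6: 69 (G-1), 65 (F-1), 64 (H-1), 63 (H-2), 62 (G-2), 60 (F-2)
The (k+1)-th unit-bid is €59.
Allocation: F 2, G 2, H 2. Every unit priced at €59.
Revenue = 6 × 59 = €354.

Total revenue: €354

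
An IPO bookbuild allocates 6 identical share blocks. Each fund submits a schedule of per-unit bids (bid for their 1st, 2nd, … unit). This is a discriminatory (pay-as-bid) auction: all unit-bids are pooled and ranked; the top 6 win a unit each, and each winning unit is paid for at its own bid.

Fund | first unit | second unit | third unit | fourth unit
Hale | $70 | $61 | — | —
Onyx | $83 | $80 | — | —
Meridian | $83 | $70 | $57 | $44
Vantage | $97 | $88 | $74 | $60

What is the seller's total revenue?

Total revenue: $505

All unit-bids, highest first — top 6: 97 (Vantage-1), 88 (Vantage-2), 83 (Onyx-1), 83 (Meridian-1), 80 (Onyx-2), 74 (Vantage-3)
Next rejected bid: $70 (not a price — pay-as-bid).
Each winning unit pays its own bid.
Revenue = 97 + 88 + 83 + 83 + 80 + 74 = $505.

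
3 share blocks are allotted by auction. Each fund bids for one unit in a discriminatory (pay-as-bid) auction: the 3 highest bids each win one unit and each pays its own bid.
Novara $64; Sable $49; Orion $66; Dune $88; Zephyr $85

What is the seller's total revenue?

Total revenue: $239

Sorting: 88 (Dune), 85 (Zephyr), 66 (Orion), 64 (Novara), 49 (Sable)
The 3 highest are Dune, Zephyr, Orion.
Total revenue = 88 + 85 + 66 = $239.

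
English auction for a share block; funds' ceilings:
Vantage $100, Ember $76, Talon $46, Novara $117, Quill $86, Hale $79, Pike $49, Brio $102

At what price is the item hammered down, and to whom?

Sorting limits: 117 (Novara) > 102 (Brio) > 100 (Vantage) > 86 (Quill) > 79 (Hale) > 76 (Ember) > …
Once the price passes $102, only Novara is left; the hammer falls at Brio's limit of $102.

Novara wins at $102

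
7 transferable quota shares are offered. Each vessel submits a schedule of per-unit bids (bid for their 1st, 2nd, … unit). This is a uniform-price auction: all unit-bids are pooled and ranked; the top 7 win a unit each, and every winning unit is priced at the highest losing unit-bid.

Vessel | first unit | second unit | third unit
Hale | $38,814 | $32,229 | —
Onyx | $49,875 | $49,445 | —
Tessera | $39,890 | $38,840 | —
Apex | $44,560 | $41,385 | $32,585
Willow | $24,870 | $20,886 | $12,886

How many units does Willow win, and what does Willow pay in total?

All unit-bids, highest first — top 7: 49,875 (Onyx-1), 49,445 (Onyx-2), 44,560 (Apex-1), 41,385 (Apex-2), 39,890 (Tessera-1), 38,840 (Tessera-2), 38,814 (Hale-1)
Highest rejected unit-bid = $32,585.
Willow wins 0 unit(s) at $32,585 each.

Willow: 0 units, pays $0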